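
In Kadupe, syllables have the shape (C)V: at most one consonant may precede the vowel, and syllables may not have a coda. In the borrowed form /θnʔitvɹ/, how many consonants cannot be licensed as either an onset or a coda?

5

The consonants /θ/, /n/, /t/, /v/, /ɹ/ cannot be parsed into a legal (C)V syllable (no codas are permitted; onsets are limited to one consonant).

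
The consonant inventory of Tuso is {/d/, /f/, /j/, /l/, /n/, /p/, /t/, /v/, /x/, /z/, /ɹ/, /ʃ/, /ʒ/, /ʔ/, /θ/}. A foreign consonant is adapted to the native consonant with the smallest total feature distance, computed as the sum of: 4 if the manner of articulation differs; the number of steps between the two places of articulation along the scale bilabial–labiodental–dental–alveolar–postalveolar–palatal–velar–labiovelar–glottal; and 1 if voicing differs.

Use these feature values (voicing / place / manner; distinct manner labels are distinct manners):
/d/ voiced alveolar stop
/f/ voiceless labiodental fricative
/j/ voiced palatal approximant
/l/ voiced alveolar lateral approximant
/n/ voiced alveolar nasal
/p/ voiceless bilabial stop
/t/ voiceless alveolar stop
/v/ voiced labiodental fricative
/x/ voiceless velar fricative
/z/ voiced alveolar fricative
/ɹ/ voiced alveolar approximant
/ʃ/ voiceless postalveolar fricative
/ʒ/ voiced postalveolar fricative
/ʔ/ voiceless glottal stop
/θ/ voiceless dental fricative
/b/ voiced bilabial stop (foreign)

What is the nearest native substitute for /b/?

p

/p/ is closest: same manner (stop), place distance 0 (bilabial→bilabial), voicing differs (+1); total 1. Next closest is /d/ at distance 3.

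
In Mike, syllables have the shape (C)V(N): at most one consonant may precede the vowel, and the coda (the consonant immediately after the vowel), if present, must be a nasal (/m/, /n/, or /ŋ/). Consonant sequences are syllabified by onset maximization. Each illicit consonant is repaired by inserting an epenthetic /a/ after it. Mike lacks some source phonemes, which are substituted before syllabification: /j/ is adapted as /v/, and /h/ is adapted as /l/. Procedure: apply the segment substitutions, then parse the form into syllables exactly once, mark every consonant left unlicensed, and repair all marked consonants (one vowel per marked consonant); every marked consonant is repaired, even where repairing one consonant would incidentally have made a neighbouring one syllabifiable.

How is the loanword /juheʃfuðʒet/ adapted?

vuleʃafuðaʒeta

Substitution: /j/ → /v/, /h/ → /l/, giving /vuleʃfuðʒet/.
The consonants /ʃ/, /ð/, /t/ cannot be parsed into a legal (C)V(N) syllable (only a nasal (/m/, /n/, or /ŋ/) is licensed in coda position; onsets are limited to one consonant).
Inserting the epenthetic vowel yields /ʃ/ → /ʃa/, /ð/ → /ða/, /t/ → /ta/.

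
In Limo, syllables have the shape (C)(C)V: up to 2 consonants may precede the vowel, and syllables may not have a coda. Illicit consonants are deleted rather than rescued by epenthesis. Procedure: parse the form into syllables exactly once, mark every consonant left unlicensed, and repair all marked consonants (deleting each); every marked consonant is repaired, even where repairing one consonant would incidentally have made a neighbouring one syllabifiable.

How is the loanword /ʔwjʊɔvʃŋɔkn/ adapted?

wjʊɔʃŋɔ

Syllabifying with onset maximization leaves /ʔ/, /v/, /k/, /n/ stranded (no codas are permitted; onsets may contain at most 2 consonants).
Deleting the stranded consonants removes /ʔ/, /v/, /k/, /n/.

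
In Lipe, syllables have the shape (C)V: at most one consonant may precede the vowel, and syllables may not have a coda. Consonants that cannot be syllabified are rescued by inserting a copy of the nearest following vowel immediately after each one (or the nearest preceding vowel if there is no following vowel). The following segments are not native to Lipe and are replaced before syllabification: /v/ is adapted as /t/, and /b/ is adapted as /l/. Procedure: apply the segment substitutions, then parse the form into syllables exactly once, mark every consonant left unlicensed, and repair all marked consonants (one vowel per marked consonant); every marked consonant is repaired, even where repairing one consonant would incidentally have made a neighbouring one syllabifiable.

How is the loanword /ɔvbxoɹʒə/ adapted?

Substitution: /v/ → /t/, /b/ → /l/, giving /ɔtlxoɹʒə/.
Under (C)V, the unsyllabifiable consonants are /t/, /l/, /ɹ/ (no codas are permitted; onsets are limited to one consonant).
Inserting the epenthetic vowel yields /t/ → /to/, /l/ → /lo/, /ɹ/ → /ɹə/.

ɔtoloxoɹəʒə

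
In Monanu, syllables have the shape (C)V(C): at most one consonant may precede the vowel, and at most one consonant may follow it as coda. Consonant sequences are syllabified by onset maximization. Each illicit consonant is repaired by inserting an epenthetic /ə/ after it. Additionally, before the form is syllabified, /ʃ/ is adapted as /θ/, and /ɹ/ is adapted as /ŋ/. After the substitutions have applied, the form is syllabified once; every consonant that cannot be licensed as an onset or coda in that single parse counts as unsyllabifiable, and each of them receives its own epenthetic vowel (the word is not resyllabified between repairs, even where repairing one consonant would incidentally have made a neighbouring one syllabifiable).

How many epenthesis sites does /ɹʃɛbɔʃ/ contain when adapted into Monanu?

1

After substitution the input is /ŋθɛbɔθ/.
The unsyllabifiable consonants are /ŋ/; each receives one epenthetic vowel.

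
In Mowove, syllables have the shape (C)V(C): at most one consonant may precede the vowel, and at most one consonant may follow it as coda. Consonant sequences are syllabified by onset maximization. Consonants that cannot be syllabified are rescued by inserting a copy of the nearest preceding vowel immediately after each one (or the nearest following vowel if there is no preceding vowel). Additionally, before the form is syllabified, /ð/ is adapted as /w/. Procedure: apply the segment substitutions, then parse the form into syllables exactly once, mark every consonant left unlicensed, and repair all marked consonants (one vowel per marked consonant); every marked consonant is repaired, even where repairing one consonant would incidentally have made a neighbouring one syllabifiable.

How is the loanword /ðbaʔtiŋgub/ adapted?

wabaʔtiŋgub

Substitution: /ð/ → /w/, giving /wbaʔtiŋgub/.
Syllabifying with onset maximization leaves /w/ stranded (at most one coda consonant is licensed; onsets are limited to one consonant).
Epenthesis after each stranded consonant: /w/ → /wa/.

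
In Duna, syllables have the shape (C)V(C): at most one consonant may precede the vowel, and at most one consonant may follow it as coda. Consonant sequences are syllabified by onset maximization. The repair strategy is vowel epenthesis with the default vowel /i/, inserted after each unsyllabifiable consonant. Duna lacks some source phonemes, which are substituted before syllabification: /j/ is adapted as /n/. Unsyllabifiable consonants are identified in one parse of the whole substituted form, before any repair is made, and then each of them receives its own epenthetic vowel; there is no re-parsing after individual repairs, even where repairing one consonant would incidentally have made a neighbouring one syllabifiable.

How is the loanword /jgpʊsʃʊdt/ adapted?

nigipʊsʃʊdti

Substitution: /j/ → /n/, giving /ngpʊsʃʊdt/.
The consonants /n/, /g/, /t/ cannot be parsed into a legal (C)V(C) syllable (at most one coda consonant is licensed; onsets are limited to one consonant).
Epenthesis after each stranded consonant: /n/ → /ni/, /g/ → /gi/, /t/ → /ti/.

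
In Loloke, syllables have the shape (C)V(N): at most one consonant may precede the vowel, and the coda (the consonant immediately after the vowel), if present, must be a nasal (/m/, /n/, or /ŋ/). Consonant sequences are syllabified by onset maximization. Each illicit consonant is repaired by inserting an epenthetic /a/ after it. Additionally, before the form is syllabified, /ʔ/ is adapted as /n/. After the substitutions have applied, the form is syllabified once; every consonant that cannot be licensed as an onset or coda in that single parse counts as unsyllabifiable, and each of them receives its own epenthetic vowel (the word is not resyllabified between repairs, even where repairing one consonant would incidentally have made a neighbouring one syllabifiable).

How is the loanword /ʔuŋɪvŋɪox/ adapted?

nuŋɪvaŋɪoxa

Substitution: /ʔ/ → /n/, giving /nuŋɪvŋɪox/.
The consonants /v/, /x/ cannot be parsed into a legal (C)V(N) syllable (only a nasal (/m/, /n/, or /ŋ/) is licensed in coda position; onsets are limited to one consonant).
Epenthesis after each stranded consonant: /v/ → /va/, /x/ → /xa/.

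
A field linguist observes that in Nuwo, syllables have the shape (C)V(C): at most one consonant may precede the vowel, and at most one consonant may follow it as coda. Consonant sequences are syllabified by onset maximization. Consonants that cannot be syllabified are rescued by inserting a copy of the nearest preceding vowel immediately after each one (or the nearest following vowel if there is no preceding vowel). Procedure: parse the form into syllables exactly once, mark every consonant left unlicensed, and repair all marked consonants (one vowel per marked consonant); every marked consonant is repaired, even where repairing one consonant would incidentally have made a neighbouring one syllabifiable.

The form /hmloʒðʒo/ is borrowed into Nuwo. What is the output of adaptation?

homoloʒðoʒo

Syllabifying with onset maximization leaves /h/, /m/, /ð/ stranded (at most one coda consonant is licensed; onsets are limited to one consonant).
Each unlicensed consonant becomes the onset of a new syllable: /h/ → /ho/, /m/ → /mo/, /ð/ → /ðo/.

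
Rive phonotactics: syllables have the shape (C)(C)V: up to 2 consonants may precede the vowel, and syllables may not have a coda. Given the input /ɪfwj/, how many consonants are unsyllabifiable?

3

Under (C)(C)V, the unsyllabifiable consonants are /f/, /w/, /j/ (no codas are permitted; onsets may contain at most 2 consonants).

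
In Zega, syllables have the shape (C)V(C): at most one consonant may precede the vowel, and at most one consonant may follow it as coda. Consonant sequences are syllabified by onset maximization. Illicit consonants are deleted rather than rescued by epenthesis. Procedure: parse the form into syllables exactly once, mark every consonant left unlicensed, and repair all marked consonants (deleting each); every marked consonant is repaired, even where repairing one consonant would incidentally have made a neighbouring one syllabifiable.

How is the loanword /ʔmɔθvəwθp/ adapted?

mɔθvəw

Under (C)V(C), the unsyllabifiable consonants are /ʔ/, /θ/, /p/ (at most one coda consonant is licensed; onsets are limited to one consonant).
Deletion applies to /ʔ/, /θ/, /p/.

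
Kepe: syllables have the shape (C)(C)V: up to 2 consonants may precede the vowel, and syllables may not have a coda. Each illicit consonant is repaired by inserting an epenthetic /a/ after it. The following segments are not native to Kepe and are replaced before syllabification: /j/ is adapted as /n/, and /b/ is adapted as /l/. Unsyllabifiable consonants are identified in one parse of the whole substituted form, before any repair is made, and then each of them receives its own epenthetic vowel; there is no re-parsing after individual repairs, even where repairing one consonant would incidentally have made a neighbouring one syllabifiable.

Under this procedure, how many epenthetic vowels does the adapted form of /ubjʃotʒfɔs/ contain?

3

After substitution the input is /ulnʃotʒfɔs/.
The unsyllabifiable consonants are /l/, /t/, /s/; each receives one epenthetic vowel.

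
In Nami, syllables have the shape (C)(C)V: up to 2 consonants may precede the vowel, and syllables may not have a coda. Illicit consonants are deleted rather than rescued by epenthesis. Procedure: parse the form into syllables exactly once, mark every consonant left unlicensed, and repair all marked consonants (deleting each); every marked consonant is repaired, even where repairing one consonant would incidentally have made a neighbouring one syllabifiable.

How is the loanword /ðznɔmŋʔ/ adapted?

The consonants /ð/, /m/, /ŋ/, /ʔ/ cannot be parsed into a legal (C)(C)V syllable (no codas are permitted; onsets may contain at most 2 consonants).
Deletion applies to /ð/, /m/, /ŋ/, /ʔ/.

znɔ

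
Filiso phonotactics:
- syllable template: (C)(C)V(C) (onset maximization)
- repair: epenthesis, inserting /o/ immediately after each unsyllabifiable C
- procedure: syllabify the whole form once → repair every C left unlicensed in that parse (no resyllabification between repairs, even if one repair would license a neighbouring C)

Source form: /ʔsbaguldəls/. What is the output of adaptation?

Under (C)(C)V(C), the unsyllabifiable consonants are /ʔ/, /s/ (at most one coda consonant is licensed; onsets may contain at most 2 consonants).
Epenthesis after each stranded consonant: /ʔ/ → /ʔo/, /s/ → /so/.

ʔosbaguldəlso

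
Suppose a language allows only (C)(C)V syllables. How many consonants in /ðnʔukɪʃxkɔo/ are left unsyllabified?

The consonants /ð/, /ʃ/ cannot be parsed into a legal (C)(C)V syllable (no codas are permitted; onsets may contain at most 2 consonants).

2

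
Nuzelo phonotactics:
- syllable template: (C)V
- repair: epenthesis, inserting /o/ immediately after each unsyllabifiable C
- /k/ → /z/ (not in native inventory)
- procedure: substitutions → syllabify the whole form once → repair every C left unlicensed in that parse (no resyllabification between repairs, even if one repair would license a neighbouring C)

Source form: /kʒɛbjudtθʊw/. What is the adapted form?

Substitution: /k/ → /z/, giving /zʒɛbjudtθʊw/.
Under (C)V, the unsyllabifiable consonants are /z/, /b/, /d/, /t/, /w/ (no codas are permitted; onsets are limited to one consonant).
Each unlicensed consonant becomes the onset of a new syllable: /z/ → /zo/, /b/ → /bo/, /d/ → /do/, /t/ → /to/, /w/ → /wo/.

zoʒɛbojudotoθʊwo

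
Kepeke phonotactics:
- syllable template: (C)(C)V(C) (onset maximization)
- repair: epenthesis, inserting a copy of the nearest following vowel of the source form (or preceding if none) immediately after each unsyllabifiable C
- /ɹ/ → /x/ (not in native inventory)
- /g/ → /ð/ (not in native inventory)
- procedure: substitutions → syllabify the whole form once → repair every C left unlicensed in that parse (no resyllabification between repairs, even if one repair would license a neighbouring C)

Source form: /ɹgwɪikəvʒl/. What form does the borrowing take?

xɪðwɪikəvʒələ

Substitution: /ɹ/ → /x/, /g/ → /ð/, giving /xðwɪikəvʒl/.
Syllabifying with onset maximization leaves /x/, /ʒ/, /l/ stranded (at most one coda consonant is licensed; onsets may contain at most 2 consonants).
Inserting the epenthetic vowel yields /x/ → /xɪ/, /ʒ/ → /ʒə/, /l/ → /lə/.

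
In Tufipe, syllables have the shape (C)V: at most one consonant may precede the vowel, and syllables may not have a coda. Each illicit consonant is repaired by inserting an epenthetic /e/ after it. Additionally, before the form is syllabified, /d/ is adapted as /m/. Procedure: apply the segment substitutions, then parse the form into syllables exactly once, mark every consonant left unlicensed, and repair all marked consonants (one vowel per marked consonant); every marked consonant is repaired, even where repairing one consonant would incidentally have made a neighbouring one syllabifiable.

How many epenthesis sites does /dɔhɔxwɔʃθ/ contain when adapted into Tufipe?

3

After substitution the input is /mɔhɔxwɔʃθ/.
The unsyllabifiable consonants are /x/, /ʃ/, /θ/; each receives one epenthetic vowel.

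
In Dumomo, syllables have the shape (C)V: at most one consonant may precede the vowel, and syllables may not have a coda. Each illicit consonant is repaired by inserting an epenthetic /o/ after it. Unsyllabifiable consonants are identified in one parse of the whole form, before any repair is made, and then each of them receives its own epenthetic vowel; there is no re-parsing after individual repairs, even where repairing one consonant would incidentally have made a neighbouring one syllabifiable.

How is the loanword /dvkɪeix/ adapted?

Under (C)V, the unsyllabifiable consonants are /d/, /v/, /x/ (no codas are permitted; onsets are limited to one consonant).
Each unlicensed consonant becomes the onset of a new syllable: /d/ → /do/, /v/ → /vo/, /x/ → /xo/.

dovokɪeixo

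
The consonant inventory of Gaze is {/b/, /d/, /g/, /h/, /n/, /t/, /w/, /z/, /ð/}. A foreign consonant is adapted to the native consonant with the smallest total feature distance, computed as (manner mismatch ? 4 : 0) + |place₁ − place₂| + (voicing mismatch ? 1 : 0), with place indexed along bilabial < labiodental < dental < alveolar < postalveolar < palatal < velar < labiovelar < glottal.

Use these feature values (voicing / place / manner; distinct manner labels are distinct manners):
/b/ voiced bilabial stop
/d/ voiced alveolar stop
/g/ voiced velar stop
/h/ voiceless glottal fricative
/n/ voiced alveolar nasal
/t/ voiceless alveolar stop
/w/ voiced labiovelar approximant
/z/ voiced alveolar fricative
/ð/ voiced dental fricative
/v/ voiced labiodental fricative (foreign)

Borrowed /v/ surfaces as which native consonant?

/ð/ is closest: same manner (fricative), place distance 1 (labiodental→dental), same voicing; total 1. Next closest is /z/ at distance 2.

ð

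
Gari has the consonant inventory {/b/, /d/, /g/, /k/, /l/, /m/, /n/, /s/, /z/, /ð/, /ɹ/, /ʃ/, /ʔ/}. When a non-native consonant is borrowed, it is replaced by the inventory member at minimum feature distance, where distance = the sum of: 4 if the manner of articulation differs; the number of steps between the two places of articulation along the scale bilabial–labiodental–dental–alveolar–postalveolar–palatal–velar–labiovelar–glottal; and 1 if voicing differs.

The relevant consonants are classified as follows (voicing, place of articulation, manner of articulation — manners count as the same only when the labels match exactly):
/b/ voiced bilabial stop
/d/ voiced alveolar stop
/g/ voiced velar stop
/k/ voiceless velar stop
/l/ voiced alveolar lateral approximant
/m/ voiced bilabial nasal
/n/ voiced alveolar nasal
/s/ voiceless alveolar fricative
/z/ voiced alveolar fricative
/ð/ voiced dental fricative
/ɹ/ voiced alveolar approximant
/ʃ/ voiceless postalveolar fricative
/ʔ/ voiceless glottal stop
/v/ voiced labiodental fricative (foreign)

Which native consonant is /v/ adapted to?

ð

/ð/ is closest: same manner (fricative), place distance 1 (labiodental→dental), same voicing; total 1. Next closest is /z/ at distance 2.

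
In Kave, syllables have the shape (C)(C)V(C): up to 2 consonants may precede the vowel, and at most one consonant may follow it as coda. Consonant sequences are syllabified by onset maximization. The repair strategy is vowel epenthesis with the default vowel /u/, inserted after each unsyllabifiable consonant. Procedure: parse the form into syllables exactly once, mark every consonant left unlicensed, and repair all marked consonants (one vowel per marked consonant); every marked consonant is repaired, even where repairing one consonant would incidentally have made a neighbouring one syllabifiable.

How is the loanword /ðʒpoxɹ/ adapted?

ðuʒpoxɹu

The consonants /ð/, /ɹ/ cannot be parsed into a legal (C)(C)V(C) syllable (at most one coda consonant is licensed; onsets may contain at most 2 consonants).
Each unlicensed consonant becomes the onset of a new syllable: /ð/ → /ðu/, /ɹ/ → /ɹu/.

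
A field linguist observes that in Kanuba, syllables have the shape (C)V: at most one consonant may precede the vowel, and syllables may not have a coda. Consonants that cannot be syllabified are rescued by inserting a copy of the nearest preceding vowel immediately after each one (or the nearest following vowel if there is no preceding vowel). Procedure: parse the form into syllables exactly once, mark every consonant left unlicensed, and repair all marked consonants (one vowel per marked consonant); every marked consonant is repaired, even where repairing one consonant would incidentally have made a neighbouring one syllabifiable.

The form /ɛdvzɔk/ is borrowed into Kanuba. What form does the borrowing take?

ɛdɛvɛzɔkɔ

Under (C)V, the unsyllabifiable consonants are /d/, /v/, /k/ (no codas are permitted; onsets are limited to one consonant).
Epenthesis after each stranded consonant: /d/ → /dɛ/, /v/ → /vɛ/, /k/ → /kɔ/.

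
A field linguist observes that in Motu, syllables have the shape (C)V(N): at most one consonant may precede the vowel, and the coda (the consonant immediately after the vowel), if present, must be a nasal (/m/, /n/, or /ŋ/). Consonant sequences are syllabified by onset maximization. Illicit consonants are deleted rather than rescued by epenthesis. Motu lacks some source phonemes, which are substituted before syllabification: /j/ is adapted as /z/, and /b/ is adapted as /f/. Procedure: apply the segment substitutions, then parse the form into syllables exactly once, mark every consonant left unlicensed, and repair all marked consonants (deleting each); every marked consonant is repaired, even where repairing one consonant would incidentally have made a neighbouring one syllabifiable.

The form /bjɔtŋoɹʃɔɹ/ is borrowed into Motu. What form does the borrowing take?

Substitution: /b/ → /f/, /j/ → /z/, giving /fzɔtŋoɹʃɔɹ/.
Syllabifying with onset maximization leaves /f/, /t/, /ɹ/, /ɹ/ stranded (only a nasal (/m/, /n/, or /ŋ/) is licensed in coda position; onsets are limited to one consonant).
Deletion applies to /f/, /t/, /ɹ/, /ɹ/.

zɔŋoʃɔ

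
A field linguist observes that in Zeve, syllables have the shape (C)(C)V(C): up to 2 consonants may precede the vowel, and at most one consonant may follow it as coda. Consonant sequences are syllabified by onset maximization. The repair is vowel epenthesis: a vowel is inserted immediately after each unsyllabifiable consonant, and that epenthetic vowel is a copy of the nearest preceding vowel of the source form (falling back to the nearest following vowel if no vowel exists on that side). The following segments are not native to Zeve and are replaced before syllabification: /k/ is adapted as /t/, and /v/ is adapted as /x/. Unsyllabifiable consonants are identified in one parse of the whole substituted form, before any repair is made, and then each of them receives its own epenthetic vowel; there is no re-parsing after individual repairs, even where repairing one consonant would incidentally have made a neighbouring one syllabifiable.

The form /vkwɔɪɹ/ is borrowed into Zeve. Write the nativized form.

Substitution: /v/ → /x/, /k/ → /t/, giving /xtwɔɪɹ/.
Under (C)(C)V(C), the unsyllabifiable consonants are /x/ (at most one coda consonant is licensed; onsets may contain at most 2 consonants).
Each unlicensed consonant becomes the onset of a new syllable: /x/ → /xɔ/.

xɔtwɔɪɹ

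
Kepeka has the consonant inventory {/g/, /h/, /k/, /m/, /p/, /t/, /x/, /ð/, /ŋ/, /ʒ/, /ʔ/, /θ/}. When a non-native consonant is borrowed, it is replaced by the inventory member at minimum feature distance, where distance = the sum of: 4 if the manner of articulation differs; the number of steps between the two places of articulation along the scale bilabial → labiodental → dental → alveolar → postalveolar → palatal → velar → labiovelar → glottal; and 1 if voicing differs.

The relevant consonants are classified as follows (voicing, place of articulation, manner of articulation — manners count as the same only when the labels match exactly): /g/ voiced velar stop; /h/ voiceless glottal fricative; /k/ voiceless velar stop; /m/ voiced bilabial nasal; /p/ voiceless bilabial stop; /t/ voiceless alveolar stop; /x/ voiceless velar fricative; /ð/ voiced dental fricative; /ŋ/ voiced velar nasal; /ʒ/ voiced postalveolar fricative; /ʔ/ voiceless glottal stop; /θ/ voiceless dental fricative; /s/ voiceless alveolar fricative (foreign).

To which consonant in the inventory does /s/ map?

θ

/θ/ is closest: same manner (fricative), place distance 1 (alveolar→dental), same voicing; total 1. Next closest is /ð/ at distance 2.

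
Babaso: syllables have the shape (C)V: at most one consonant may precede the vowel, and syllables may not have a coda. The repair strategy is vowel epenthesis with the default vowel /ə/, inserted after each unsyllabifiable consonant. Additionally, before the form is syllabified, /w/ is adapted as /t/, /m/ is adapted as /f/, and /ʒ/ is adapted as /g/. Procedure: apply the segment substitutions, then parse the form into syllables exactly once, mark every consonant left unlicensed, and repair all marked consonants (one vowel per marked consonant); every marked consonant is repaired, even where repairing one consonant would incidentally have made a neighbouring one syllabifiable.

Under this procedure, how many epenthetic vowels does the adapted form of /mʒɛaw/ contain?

2

After substitution the input is /fgɛat/.
The unsyllabifiable consonants are /f/, /t/; each receives one epenthetic vowel.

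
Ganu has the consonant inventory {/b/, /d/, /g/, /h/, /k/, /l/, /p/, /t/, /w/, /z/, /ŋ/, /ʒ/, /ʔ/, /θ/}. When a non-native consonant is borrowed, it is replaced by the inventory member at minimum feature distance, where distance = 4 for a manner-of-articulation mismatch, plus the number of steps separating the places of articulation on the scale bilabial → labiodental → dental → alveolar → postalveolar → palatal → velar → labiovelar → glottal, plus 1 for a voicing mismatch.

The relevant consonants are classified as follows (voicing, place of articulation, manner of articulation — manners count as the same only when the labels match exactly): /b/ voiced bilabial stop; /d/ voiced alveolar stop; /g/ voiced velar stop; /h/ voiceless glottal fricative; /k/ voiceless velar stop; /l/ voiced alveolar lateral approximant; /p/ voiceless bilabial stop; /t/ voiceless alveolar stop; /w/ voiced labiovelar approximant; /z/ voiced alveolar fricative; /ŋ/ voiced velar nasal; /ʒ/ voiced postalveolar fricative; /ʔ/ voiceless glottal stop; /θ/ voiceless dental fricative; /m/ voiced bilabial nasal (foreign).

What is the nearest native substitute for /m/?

/b/ is closest: manner differs (nasal→stop, +4), place distance 0 (bilabial→bilabial), same voicing; total 4. Next closest is /p/ at distance 5.

b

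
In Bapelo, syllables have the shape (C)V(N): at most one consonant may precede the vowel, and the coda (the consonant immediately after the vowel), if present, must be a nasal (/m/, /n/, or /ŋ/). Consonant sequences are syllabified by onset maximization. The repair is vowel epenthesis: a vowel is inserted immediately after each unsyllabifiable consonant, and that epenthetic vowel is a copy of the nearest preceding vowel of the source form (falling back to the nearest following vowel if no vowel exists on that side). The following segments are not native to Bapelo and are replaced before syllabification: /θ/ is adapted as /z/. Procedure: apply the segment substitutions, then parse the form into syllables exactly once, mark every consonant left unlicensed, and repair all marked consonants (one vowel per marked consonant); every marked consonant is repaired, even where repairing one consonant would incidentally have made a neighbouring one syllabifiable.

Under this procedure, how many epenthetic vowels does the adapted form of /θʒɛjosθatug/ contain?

3

After substitution the input is /zʒɛjoszatug/.
The unsyllabifiable consonants are /z/, /s/, /g/; each receives one epenthetic vowel.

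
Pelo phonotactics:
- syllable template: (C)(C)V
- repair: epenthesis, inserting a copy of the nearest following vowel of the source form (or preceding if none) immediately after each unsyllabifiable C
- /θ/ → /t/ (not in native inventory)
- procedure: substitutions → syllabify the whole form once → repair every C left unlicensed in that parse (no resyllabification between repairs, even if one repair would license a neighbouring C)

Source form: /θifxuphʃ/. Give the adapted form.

Substitution: /θ/ → /t/, giving /tifxuphʃ/.
Syllabifying with onset maximization leaves /p/, /h/, /ʃ/ stranded (no codas are permitted; onsets may contain at most 2 consonants).
Inserting the epenthetic vowel yields /p/ → /pu/, /h/ → /hu/, /ʃ/ → /ʃu/.

tifxupuhuʃu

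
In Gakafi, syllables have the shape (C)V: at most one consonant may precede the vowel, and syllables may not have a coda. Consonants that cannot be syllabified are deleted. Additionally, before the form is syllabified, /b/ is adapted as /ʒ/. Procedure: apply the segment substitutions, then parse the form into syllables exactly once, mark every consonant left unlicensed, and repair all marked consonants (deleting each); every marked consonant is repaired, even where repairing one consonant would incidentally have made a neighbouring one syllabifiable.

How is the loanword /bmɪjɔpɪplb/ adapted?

Substitution: /b/ → /ʒ/, giving /ʒmɪjɔpɪplʒ/.
Under (C)V, the unsyllabifiable consonants are /ʒ/, /p/, /l/, /ʒ/ (no codas are permitted; onsets are limited to one consonant).
Deleting the stranded consonants removes /ʒ/, /p/, /l/, /ʒ/.

mɪjɔpɪ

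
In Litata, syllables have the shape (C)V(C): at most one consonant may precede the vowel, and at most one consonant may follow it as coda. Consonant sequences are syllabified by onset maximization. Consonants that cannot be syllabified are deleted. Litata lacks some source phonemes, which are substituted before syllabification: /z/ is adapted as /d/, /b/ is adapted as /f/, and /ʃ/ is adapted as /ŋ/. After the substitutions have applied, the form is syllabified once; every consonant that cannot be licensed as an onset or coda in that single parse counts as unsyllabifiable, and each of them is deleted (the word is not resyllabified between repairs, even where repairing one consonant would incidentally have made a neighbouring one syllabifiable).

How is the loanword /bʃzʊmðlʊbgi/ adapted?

Substitution: /b/ → /f/, /ʃ/ → /ŋ/, /z/ → /d/, giving /fŋdʊmðlʊfgi/.
Syllabifying with onset maximization leaves /f/, /ŋ/, /ð/ stranded (at most one coda consonant is licensed; onsets are limited to one consonant).
Deletion applies to /f/, /ŋ/, /ð/.

dʊmlʊfgi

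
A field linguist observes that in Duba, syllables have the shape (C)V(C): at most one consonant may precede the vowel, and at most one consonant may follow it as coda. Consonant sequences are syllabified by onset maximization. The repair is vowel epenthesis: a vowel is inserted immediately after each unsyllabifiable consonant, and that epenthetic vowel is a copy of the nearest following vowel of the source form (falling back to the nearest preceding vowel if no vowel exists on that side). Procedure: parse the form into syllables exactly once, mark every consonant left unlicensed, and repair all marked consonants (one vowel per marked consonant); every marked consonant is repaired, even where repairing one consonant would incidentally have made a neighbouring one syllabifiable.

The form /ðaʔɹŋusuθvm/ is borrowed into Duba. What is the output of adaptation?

Under (C)V(C), the unsyllabifiable consonants are /ɹ/, /v/, /m/ (at most one coda consonant is licensed; onsets are limited to one consonant).
Each unlicensed consonant becomes the onset of a new syllable: /ɹ/ → /ɹu/, /v/ → /vu/, /m/ → /mu/.

ðaʔɹuŋusuθvumu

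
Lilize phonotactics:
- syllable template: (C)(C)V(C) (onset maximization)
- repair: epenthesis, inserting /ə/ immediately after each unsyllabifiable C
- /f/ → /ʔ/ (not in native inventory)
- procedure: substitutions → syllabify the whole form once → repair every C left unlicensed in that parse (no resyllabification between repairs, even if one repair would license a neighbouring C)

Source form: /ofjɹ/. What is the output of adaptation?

Substitution: /f/ → /ʔ/, giving /oʔjɹ/.
Syllabifying with onset maximization leaves /j/, /ɹ/ stranded (at most one coda consonant is licensed; onsets may contain at most 2 consonants).
Each unlicensed consonant becomes the onset of a new syllable: /j/ → /jə/, /ɹ/ → /ɹə/.

oʔjəɹə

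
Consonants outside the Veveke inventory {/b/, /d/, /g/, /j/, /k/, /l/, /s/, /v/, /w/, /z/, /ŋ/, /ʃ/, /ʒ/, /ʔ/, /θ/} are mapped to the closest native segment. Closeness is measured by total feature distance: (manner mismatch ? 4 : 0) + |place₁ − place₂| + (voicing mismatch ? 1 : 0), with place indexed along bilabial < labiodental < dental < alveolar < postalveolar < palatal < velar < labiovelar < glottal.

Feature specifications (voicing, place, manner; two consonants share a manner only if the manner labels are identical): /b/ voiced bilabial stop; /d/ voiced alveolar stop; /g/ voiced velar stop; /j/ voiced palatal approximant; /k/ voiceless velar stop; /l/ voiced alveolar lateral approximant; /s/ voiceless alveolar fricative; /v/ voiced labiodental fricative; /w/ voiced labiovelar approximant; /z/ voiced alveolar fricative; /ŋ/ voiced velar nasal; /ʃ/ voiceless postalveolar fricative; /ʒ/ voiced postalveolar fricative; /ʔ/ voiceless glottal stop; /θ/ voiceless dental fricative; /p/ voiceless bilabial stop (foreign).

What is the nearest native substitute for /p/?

/b/ is closest: same manner (stop), place distance 0 (bilabial→bilabial), voicing differs (+1); total 1. Next closest is /d/ at distance 4.

b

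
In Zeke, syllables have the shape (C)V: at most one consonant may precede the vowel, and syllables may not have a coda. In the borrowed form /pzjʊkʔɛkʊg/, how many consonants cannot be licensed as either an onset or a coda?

Syllabifying with onset maximization leaves /p/, /z/, /k/, /g/ stranded (no codas are permitted; onsets are limited to one consonant).

4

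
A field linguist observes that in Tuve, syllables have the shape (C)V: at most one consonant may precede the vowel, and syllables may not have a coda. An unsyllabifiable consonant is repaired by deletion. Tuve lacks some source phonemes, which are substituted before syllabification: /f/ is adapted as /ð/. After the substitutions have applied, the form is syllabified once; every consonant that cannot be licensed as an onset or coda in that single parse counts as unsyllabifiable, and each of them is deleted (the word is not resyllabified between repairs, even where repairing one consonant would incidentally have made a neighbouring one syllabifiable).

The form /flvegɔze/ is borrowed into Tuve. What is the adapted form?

Substitution: /f/ → /ð/, giving /ðlvegɔze/.
The consonants /ð/, /l/ cannot be parsed into a legal (C)V syllable (no codas are permitted; onsets are limited to one consonant).
Each unlicensed consonant is deleted: /ð/, /l/.

vegɔze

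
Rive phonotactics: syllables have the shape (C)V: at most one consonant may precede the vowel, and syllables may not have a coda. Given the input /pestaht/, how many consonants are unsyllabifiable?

3

Under (C)V, the unsyllabifiable consonants are /s/, /h/, /t/ (no codas are permitted; onsets are limited to one consonant).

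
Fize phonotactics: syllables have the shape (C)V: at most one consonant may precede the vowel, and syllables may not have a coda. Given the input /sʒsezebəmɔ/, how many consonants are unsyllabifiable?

2

The consonants /s/, /ʒ/ cannot be parsed into a legal (C)V syllable (no codas are permitted; onsets are limited to one consonant).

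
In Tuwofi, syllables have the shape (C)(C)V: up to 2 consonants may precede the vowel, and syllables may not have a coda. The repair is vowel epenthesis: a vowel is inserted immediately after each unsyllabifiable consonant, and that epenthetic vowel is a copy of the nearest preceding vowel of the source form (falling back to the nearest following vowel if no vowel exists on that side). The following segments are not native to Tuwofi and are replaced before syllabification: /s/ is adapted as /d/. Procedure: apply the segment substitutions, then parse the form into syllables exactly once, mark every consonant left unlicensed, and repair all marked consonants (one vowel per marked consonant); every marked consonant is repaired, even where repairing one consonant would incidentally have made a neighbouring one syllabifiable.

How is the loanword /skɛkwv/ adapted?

Substitution: /s/ → /d/, giving /dkɛkwv/.
Syllabifying with onset maximization leaves /k/, /w/, /v/ stranded (no codas are permitted; onsets may contain at most 2 consonants).
Epenthesis after each stranded consonant: /k/ → /kɛ/, /w/ → /wɛ/, /v/ → /vɛ/.

dkɛkɛwɛvɛ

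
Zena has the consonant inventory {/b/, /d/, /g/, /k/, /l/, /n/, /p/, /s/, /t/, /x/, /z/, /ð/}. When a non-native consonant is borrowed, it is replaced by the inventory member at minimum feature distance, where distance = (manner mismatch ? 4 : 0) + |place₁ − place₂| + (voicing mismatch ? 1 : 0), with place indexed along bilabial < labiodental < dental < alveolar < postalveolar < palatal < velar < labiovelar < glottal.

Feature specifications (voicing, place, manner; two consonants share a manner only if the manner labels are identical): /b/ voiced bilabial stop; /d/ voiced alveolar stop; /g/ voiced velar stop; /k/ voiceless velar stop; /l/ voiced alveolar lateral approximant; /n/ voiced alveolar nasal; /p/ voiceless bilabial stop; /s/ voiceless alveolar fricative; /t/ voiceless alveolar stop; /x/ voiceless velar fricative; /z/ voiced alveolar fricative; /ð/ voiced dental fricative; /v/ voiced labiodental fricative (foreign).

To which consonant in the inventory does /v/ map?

ð

/ð/ is closest: same manner (fricative), place distance 1 (labiodental→dental), same voicing; total 1. Next closest is /z/ at distance 2.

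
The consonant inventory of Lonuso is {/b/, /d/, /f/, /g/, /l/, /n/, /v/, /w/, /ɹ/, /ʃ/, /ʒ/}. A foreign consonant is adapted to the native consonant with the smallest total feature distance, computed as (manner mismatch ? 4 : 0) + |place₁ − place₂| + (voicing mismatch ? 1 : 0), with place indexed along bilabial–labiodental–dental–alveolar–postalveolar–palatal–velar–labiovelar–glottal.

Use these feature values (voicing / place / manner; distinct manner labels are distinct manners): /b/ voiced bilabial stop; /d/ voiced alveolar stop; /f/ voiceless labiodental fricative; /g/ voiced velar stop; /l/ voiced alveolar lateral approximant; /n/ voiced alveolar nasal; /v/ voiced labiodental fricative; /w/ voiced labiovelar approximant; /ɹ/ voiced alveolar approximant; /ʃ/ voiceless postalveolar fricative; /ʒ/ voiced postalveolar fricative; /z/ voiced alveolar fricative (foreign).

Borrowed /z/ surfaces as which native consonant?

/ʒ/ is closest: same manner (fricative), place distance 1 (alveolar→postalveolar), same voicing; total 1. Next closest is /v/ at distance 2.

ʒ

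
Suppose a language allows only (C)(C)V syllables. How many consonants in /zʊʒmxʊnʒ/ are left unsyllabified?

The consonants /ʒ/, /n/, /ʒ/ cannot be parsed into a legal (C)(C)V syllable (no codas are permitted; onsets may contain at most 2 consonants).

3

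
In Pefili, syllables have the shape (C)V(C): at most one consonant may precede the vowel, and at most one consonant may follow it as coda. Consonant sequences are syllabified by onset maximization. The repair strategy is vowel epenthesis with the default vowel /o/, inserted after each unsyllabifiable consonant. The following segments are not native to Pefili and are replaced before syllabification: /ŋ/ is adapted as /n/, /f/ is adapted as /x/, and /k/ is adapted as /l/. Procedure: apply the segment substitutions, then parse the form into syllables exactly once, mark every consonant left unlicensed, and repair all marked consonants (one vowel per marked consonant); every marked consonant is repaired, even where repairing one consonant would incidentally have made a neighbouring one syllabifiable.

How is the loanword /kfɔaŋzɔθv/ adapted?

Substitution: /k/ → /l/, /f/ → /x/, /ŋ/ → /n/, giving /lxɔanzɔθv/.
Syllabifying with onset maximization leaves /l/, /v/ stranded (at most one coda consonant is licensed; onsets are limited to one consonant).
Each unlicensed consonant becomes the onset of a new syllable: /l/ → /lo/, /v/ → /vo/.

loxɔanzɔθvo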